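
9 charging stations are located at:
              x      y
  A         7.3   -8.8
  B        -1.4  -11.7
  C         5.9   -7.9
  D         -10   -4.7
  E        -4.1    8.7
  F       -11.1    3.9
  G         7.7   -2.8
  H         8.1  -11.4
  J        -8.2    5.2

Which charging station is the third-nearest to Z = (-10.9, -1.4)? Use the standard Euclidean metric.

Compare squared distances (the ordering matches that of the actual distances):
|ZA|² = (-10.9−7.3)² + (-1.4−(-8.8))² = 331.24 + 54.76 = 386
|ZB|² = (-10.9−(-1.4))² + (-1.4−(-11.7))² = 90.25 + 106.09 = 196.34
|ZC|² = (-10.9−5.9)² + (-1.4−(-7.9))² = 282.24 + 42.25 = 324.49
|ZD|² = (-10.9−(-10))² + (-1.4−(-4.7))² = 0.81 + 10.89 = 11.7
|ZE|² = (-10.9−(-4.1))² + (-1.4−8.7)² = 46.24 + 102.01 = 148.25
|ZF|² = (-10.9−(-11.1))² + (-1.4−3.9)² = 0.04 + 28.09 = 28.13
|ZG|² = (-10.9−7.7)² + (-1.4−(-2.8))² = 345.96 + 1.96 = 347.92
|ZH|² = (-10.9−8.1)² + (-1.4−(-11.4))² = 361 + 100 = 461
|ZJ|² = (-10.9−(-8.2))² + (-1.4−5.2)² = 7.29 + 43.56 = 50.85
Sorted ascending: D, F, J, E, … — the third-nearest is J.

J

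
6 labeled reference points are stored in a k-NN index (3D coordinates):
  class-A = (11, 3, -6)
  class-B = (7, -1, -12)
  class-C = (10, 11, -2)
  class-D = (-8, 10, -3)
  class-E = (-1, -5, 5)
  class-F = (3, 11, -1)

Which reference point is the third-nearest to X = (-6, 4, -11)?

class-F

Squared Euclidean distances:
d²(X, class-A) = (-6−11)² + (4−3)² + (-11−(-6))² = 289 + 1 + 25 = 315
d²(X, class-B) = (-6−7)² + (4−(-1))² + (-11−(-12))² = 169 + 25 + 1 = 195
d²(X, class-C) = (-6−10)² + (4−11)² + (-11−(-2))² = 256 + 49 + 81 = 386
d²(X, class-D) = (-6−(-8))² + (4−10)² + (-11−(-3))² = 4 + 36 + 64 = 104
d²(X, class-E) = (-6−(-1))² + (4−(-5))² + (-11−5)² = 25 + 81 + 256 = 362
d²(X, class-F) = (-6−3)² + (4−11)² + (-11−(-1))² = 81 + 49 + 100 = 230
Sorted ascending: class-D, class-B, class-F, class-A, … — the third-nearest is class-F.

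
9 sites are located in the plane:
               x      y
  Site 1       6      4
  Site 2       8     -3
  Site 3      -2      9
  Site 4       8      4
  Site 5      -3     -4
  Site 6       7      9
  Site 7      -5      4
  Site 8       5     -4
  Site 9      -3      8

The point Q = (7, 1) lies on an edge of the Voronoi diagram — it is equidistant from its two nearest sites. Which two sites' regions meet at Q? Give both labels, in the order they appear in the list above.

Site 1 and Site 4

Squared distances from Q to each site:
d²(Q, Site 1) = (7−6)² + (1−4)² = 1 + 9 = 10
d²(Q, Site 2) = (7−8)² + (1−(-3))² = 1 + 16 = 17
d²(Q, Site 3) = (7−(-2))² + (1−9)² = 81 + 64 = 145
d²(Q, Site 4) = (7−8)² + (1−4)² = 1 + 9 = 10
d²(Q, Site 5) = (7−(-3))² + (1−(-4))² = 100 + 25 = 125
d²(Q, Site 6) = (7−7)² + (1−9)² = 0 + 64 = 64
d²(Q, Site 7) = (7−(-5))² + (1−4)² = 144 + 9 = 153
d²(Q, Site 8) = (7−5)² + (1−(-4))² = 4 + 25 = 29
d²(Q, Site 9) = (7−(-3))² + (1−8)² = 100 + 49 = 149
Q is equidistant from Site 1 and Site 4 (both at squared distance 10), and every other site is strictly farther — so Q lies on the Site 1–Site 4 Voronoi edge.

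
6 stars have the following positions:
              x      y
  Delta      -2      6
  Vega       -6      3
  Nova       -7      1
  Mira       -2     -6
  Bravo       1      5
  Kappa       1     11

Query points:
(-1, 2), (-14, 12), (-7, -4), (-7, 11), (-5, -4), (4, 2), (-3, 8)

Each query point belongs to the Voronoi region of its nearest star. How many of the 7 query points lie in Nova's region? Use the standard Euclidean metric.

1

(-1, 2) — d² to each: Delta:17, Vega:26, Nova:37, Mira:65, Bravo:13, Kappa:85 → nearest is Bravo
(-14, 12) — d² to each: Delta:180, Vega:145, Nova:170, Mira:468, Bravo:274, Kappa:226 → nearest is Vega
(-7, -4) — d² to each: Delta:125, Vega:50, Nova:25, Mira:29, Bravo:145, Kappa:289 → nearest is Nova
(-7, 11) — d² to each: Delta:50, Vega:65, Nova:100, Mira:314, Bravo:100, Kappa:64 → nearest is Delta
(-5, -4) — d² to each: Delta:109, Vega:50, Nova:29, Mira:13, Bravo:117, Kappa:261 → nearest is Mira
(4, 2) — d² to each: Delta:52, Vega:101, Nova:122, Mira:100, Bravo:18, Kappa:90 → nearest is Bravo
(-3, 8) — d² to each: Delta:5, Vega:34, Nova:65, Mira:197, Bravo:25, Kappa:25 → nearest is Delta
1 of the 7 points has Nova as nearest.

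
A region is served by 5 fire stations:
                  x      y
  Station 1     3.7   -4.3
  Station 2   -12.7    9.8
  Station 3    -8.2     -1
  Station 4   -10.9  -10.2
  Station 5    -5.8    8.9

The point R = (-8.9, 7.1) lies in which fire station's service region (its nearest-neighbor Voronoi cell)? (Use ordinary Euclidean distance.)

Squared Euclidean distances:
d²(R, Station 1) = 158.76 + 129.96 = 288.72
d²(R, Station 2) = 14.44 + 7.29 = 21.73
d²(R, Station 3) = 0.49 + 65.61 = 66.1
d²(R, Station 4) = 4 + 299.29 = 303.29
d²(R, Station 5) = 9.61 + 3.24 = 12.85
Minimum is at Station 5.

Station 5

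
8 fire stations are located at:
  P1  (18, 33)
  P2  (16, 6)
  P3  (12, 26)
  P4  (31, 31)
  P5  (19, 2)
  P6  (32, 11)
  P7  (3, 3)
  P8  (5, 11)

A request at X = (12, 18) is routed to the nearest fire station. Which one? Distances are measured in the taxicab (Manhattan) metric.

d(X,P1) = 6 + 15 = 21
d(X,P2) = 4 + 12 = 16
d(X,P3) = 0 + 8 = 8
d(X,P4) = 19 + 13 = 32
d(X,P5) = 7 + 16 = 23
d(X,P6) = 20 + 7 = 27
d(X,P7) = 9 + 15 = 24
d(X,P8) = 7 + 7 = 14
The smallest is to P3, so X lies in the Voronoi region of P3.

P3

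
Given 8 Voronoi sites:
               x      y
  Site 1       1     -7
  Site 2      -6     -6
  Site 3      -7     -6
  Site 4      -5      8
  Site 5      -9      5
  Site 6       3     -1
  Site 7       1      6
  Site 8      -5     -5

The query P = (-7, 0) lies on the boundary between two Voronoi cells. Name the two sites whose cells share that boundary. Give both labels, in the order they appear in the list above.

Site 5 and Site 8

Squared distances from P to each site:
d²(P, Site 1) = (-7−1)² + (0−(-7))² = 64 + 49 = 113
d²(P, Site 2) = (-7−(-6))² + (0−(-6))² = 1 + 36 = 37
d²(P, Site 3) = (-7−(-7))² + (0−(-6))² = 0 + 36 = 36
d²(P, Site 4) = (-7−(-5))² + (0−8)² = 4 + 64 = 68
d²(P, Site 5) = (-7−(-9))² + (0−5)² = 4 + 25 = 29
d²(P, Site 6) = (-7−3)² + (0−(-1))² = 100 + 1 = 101
d²(P, Site 7) = (-7−1)² + (0−6)² = 64 + 36 = 100
d²(P, Site 8) = (-7−(-5))² + (0−(-5))² = 4 + 25 = 29
P is equidistant from Site 5 and Site 8 (both at squared distance 29), and every other site is strictly farther — so P lies on the Site 5–Site 8 Voronoi edge.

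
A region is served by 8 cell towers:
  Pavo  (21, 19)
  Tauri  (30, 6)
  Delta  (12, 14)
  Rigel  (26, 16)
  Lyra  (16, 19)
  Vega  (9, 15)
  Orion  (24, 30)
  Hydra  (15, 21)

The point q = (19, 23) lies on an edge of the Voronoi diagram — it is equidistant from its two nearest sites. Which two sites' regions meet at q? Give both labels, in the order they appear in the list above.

Pavo and Hydra

Squared distances from q to each site:
d²(q, Pavo) = (19−21)² + (23−19)² = 4 + 16 = 20
d²(q, Tauri) = (19−30)² + (23−6)² = 121 + 289 = 410
d²(q, Delta) = (19−12)² + (23−14)² = 49 + 81 = 130
d²(q, Rigel) = (19−26)² + (23−16)² = 49 + 49 = 98
d²(q, Lyra) = (19−16)² + (23−19)² = 9 + 16 = 25
d²(q, Vega) = (19−9)² + (23−15)² = 100 + 64 = 164
d²(q, Orion) = (19−24)² + (23−30)² = 25 + 49 = 74
d²(q, Hydra) = (19−15)² + (23−21)² = 16 + 4 = 20
q is equidistant from Pavo and Hydra (both at squared distance 20), and every other site is strictly farther — so q lies on the Pavo–Hydra Voronoi edge.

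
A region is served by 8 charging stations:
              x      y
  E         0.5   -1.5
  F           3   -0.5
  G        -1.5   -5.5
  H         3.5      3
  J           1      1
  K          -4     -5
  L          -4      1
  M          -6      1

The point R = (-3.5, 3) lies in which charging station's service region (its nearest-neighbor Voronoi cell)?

Since √ is increasing, it suffices to compare squared distances:
|RE|² = 16 + 20.25 = 36.25
|RF|² = 42.25 + 12.25 = 54.5
|RG|² = 4 + 72.25 = 76.25
|RH|² = 49 + 0 = 49
|RJ|² = 20.25 + 4 = 24.25
|RK|² = 0.25 + 64 = 64.25
|RL|² = 0.25 + 4 = 4.25
|RM|² = 6.25 + 4 = 10.25
L is nearest.

L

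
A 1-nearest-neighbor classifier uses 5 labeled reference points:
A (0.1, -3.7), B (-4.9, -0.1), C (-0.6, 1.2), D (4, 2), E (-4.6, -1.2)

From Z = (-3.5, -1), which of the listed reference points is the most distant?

D

Squared Euclidean distances:
|ZA|² = 12.96 + 7.29 = 20.25
|ZB|² = 1.96 + 0.81 = 2.77
|ZC|² = 8.41 + 4.84 = 13.25
|ZD|² = 56.25 + 9 = 65.25
|ZE|² = 1.21 + 0.04 = 1.25
The largest is to D.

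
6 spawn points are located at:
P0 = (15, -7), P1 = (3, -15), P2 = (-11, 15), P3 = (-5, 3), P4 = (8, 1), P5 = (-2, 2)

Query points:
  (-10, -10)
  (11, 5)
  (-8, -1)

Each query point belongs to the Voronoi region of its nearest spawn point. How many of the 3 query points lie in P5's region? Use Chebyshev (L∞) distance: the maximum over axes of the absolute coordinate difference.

(-10, -10) — d to each: P0:25, P1:13, P2:25, P3:13, P4:18, P5:12 → nearest is P5
(11, 5) — d to each: P0:12, P1:20, P2:22, P3:16, P4:4, P5:13 → nearest is P4
(-8, -1) — d to each: P0:23, P1:14, P2:16, P3:4, P4:16, P5:6 → nearest is P3
1 of the 3 points has P5 as nearest.

1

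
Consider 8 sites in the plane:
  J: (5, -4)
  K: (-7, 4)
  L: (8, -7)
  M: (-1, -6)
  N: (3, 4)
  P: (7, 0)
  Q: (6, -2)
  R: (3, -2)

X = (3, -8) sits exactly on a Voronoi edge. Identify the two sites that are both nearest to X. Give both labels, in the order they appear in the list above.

J and M

Squared distances from X to each site:
|XJ|² = 4 + 16 = 20
|XK|² = 100 + 144 = 244
|XL|² = 25 + 1 = 26
|XM|² = 16 + 4 = 20
|XN|² = 0 + 144 = 144
|XP|² = 16 + 64 = 80
|XQ|² = 9 + 36 = 45
|XR|² = 0 + 36 = 36
X is equidistant from J and M (both at squared distance 20), and every other site is strictly farther — so X lies on the J–M Voronoi edge.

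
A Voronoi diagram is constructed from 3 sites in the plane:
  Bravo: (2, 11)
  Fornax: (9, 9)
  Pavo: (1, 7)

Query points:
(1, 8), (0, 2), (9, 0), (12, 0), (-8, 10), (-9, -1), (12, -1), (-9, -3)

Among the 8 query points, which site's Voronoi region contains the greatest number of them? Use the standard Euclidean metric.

(1, 8) — d² to each: Bravo:10, Fornax:65, Pavo:1 → nearest is Pavo
(0, 2) — d² to each: Bravo:85, Fornax:130, Pavo:26 → nearest is Pavo
(9, 0) — d² to each: Bravo:170, Fornax:81, Pavo:113 → nearest is Fornax
(12, 0) — d² to each: Bravo:221, Fornax:90, Pavo:170 → nearest is Fornax
(-8, 10) — d² to each: Bravo:101, Fornax:290, Pavo:90 → nearest is Pavo
(-9, -1) — d² to each: Bravo:265, Fornax:424, Pavo:164 → nearest is Pavo
(12, -1) — d² to each: Bravo:244, Fornax:109, Pavo:185 → nearest is Fornax
(-9, -3) — d² to each: Bravo:317, Fornax:468, Pavo:200 → nearest is Pavo
Tally — Fornax:3, Pavo:5. Pavo captures the most (5).

Pavo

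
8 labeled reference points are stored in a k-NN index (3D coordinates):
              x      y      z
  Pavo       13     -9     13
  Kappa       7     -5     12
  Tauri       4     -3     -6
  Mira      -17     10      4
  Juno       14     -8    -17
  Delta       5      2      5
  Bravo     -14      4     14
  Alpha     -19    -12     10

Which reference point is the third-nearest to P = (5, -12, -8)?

Since √ is increasing, it suffices to compare squared distances:
d²(P, Pavo) = (5−13)² + (-12−(-9))² + (-8−13)² = 64 + 9 + 441 = 514
d²(P, Kappa) = (5−7)² + (-12−(-5))² + (-8−12)² = 4 + 49 + 400 = 453
d²(P, Tauri) = (5−4)² + (-12−(-3))² + (-8−(-6))² = 1 + 81 + 4 = 86
d²(P, Mira) = (5−(-17))² + (-12−10)² + (-8−4)² = 484 + 484 + 144 = 1112
d²(P, Juno) = (5−14)² + (-12−(-8))² + (-8−(-17))² = 81 + 16 + 81 = 178
d²(P, Delta) = (5−5)² + (-12−2)² + (-8−5)² = 0 + 196 + 169 = 365
d²(P, Bravo) = (5−(-14))² + (-12−4)² + (-8−14)² = 361 + 256 + 484 = 1101
d²(P, Alpha) = (5−(-19))² + (-12−(-12))² + (-8−10)² = 576 + 0 + 324 = 900
Sorted ascending: Tauri, Juno, Delta, Kappa, … — the third-nearest is Delta.

Delta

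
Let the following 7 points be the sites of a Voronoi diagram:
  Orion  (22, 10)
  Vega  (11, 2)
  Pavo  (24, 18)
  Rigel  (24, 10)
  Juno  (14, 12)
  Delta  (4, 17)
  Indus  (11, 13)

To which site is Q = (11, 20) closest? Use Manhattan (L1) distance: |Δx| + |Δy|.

d(Q, Orion) = |11−22| + |20−10| = 11 + 10 = 21
d(Q, Vega) = |11−11| + |20−2| = 0 + 18 = 18
d(Q, Pavo) = |11−24| + |20−18| = 13 + 2 = 15
d(Q, Rigel) = |11−24| + |20−10| = 13 + 10 = 23
d(Q, Juno) = |11−14| + |20−12| = 3 + 8 = 11
d(Q, Delta) = |11−4| + |20−17| = 7 + 3 = 10
d(Q, Indus) = |11−11| + |20−13| = 0 + 7 = 7
Minimum is at Indus.

Indus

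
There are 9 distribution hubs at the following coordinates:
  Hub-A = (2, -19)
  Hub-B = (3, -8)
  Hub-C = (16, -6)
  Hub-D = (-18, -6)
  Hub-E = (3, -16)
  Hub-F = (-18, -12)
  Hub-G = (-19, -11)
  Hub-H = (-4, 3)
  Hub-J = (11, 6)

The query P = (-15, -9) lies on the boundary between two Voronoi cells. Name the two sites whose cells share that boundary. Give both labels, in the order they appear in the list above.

Hub-D and Hub-F

Squared distances from P to each site:
d²(P, Hub-A) = (-15−2)² + (-9−(-19))² = 289 + 100 = 389
d²(P, Hub-B) = (-15−3)² + (-9−(-8))² = 324 + 1 = 325
d²(P, Hub-C) = (-15−16)² + (-9−(-6))² = 961 + 9 = 970
d²(P, Hub-D) = (-15−(-18))² + (-9−(-6))² = 9 + 9 = 18
d²(P, Hub-E) = (-15−3)² + (-9−(-16))² = 324 + 49 = 373
d²(P, Hub-F) = (-15−(-18))² + (-9−(-12))² = 9 + 9 = 18
d²(P, Hub-G) = (-15−(-19))² + (-9−(-11))² = 16 + 4 = 20
d²(P, Hub-H) = (-15−(-4))² + (-9−3)² = 121 + 144 = 265
d²(P, Hub-J) = (-15−11)² + (-9−6)² = 676 + 225 = 901
P is equidistant from Hub-D and Hub-F (both at squared distance 18), and every other site is strictly farther — so P lies on the Hub-D–Hub-F Voronoi edge.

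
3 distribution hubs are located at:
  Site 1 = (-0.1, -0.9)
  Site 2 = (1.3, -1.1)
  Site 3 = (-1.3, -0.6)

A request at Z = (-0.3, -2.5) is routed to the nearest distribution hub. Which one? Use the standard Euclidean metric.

Site 1

Squared Euclidean distances:
d²(Z, Site 1) = (-0.3−(-0.1))² + (-2.5−(-0.9))² = 0.04 + 2.56 = 2.6
d²(Z, Site 2) = (-0.3−1.3)² + (-2.5−(-1.1))² = 2.56 + 1.96 = 4.52
d²(Z, Site 3) = (-0.3−(-1.3))² + (-2.5−(-0.6))² = 1 + 3.61 = 4.61
Site 1 is nearest.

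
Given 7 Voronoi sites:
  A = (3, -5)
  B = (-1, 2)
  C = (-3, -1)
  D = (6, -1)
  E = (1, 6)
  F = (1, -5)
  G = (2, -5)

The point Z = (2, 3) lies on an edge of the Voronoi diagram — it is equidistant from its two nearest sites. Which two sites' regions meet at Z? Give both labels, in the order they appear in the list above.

B and E

Squared distances from Z to each site:
|ZA|² = (2−3)² + (3−(-5))² = 1 + 64 = 65
|ZB|² = (2−(-1))² + (3−2)² = 9 + 1 = 10
|ZC|² = (2−(-3))² + (3−(-1))² = 25 + 16 = 41
|ZD|² = (2−6)² + (3−(-1))² = 16 + 16 = 32
|ZE|² = (2−1)² + (3−6)² = 1 + 9 = 10
|ZF|² = (2−1)² + (3−(-5))² = 1 + 64 = 65
|ZG|² = (2−2)² + (3−(-5))² = 0 + 64 = 64
Z is equidistant from B and E (both at squared distance 10), and every other site is strictly farther — so Z lies on the B–E Voronoi edge.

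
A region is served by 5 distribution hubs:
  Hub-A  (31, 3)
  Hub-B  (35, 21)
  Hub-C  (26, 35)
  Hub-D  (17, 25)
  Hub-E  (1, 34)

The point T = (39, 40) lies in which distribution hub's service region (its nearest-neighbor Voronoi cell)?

Since √ is increasing, it suffices to compare squared distances:
d²(T, Hub-A) = (39−31)² + (40−3)² = 64 + 1369 = 1433
d²(T, Hub-B) = (39−35)² + (40−21)² = 16 + 361 = 377
d²(T, Hub-C) = (39−26)² + (40−35)² = 169 + 25 = 194
d²(T, Hub-D) = (39−17)² + (40−25)² = 484 + 225 = 709
d²(T, Hub-E) = (39−1)² + (40−34)² = 1444 + 36 = 1480
The smallest is to Hub-C, so T lies in the Voronoi region of Hub-C.

Hub-C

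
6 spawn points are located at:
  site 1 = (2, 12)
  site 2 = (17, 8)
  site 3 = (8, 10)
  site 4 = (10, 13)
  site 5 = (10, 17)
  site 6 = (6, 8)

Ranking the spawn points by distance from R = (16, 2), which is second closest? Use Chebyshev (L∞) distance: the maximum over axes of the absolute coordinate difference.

d(R, site 1) = max(14, 10) = 14
d(R, site 2) = max(1, 6) = 6
d(R, site 3) = max(8, 8) = 8
d(R, site 4) = max(6, 11) = 11
d(R, site 5) = max(6, 15) = 15
d(R, site 6) = max(10, 6) = 10
Sorted ascending: site 2, site 3, site 6, … — the second-nearest is site 3.

site 3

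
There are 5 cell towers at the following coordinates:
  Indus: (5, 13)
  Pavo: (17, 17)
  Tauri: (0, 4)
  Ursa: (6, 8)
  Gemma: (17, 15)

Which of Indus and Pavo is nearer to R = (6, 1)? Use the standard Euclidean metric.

Indus

Compare squared distances:
d²(R, Indus) = (6−5)² + (1−13)² = 1 + 144 = 145
d²(R, Pavo) = (6−17)² + (1−17)² = 121 + 256 = 377
145 < 377, so Indus is closer.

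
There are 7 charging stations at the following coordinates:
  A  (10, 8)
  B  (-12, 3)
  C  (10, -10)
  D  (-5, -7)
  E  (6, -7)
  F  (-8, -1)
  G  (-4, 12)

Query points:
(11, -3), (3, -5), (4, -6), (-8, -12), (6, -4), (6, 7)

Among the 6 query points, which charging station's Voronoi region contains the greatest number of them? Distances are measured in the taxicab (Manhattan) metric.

(11, -3) — d to each: A:12, B:29, C:8, D:20, E:9, F:21, G:30 → nearest is C
(3, -5) — d to each: A:20, B:23, C:12, D:10, E:5, F:15, G:24 → nearest is E
(4, -6) — d to each: A:20, B:25, C:10, D:10, E:3, F:17, G:26 → nearest is E
(-8, -12) — d to each: A:38, B:19, C:20, D:8, E:19, F:11, G:28 → nearest is D
(6, -4) — d to each: A:16, B:25, C:10, D:14, E:3, F:17, G:26 → nearest is E
(6, 7) — d to each: A:5, B:22, C:21, D:25, E:14, F:22, G:15 → nearest is A
Tally — A:1, C:1, D:1, E:3. E captures the most (3).

E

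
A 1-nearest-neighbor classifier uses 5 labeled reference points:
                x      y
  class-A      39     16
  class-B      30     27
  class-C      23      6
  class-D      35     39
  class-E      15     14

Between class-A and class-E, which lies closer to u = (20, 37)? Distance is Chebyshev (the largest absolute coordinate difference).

class-A

d(u, class-A) = max(19, 21) = 21
d(u, class-E) = max(5, 23) = 23
21 < 23, so class-A is closer.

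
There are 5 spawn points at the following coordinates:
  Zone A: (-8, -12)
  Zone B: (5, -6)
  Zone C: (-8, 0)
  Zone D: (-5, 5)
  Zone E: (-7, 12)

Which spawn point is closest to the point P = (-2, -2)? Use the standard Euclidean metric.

Zone C

Since √ is increasing, it suffices to compare squared distances:
d²(P, Zone A) = (-2−(-8))² + (-2−(-12))² = 36 + 100 = 136
d²(P, Zone B) = (-2−5)² + (-2−(-6))² = 49 + 16 = 65
d²(P, Zone C) = (-2−(-8))² + (-2−0)² = 36 + 4 = 40
d²(P, Zone D) = (-2−(-5))² + (-2−5)² = 9 + 49 = 58
d²(P, Zone E) = (-2−(-7))² + (-2−12)² = 25 + 196 = 221
Minimum is at Zone C.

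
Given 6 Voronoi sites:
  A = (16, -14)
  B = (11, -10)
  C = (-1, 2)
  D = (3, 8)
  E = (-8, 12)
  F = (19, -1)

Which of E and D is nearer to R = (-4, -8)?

D

Compare squared distances:
|RE|² = (-4−(-8))² + (-8−12)² = 16 + 400 = 416
|RD|² = (-4−3)² + (-8−8)² = 49 + 256 = 305
416 > 305, so D is closer.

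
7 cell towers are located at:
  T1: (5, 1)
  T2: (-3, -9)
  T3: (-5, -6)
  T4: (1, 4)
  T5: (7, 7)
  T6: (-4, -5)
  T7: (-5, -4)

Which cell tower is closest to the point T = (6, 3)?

Since √ is increasing, it suffices to compare squared distances:
|TT1|² = (6−5)² + (3−1)² = 1 + 4 = 5
|TT2|² = (6−(-3))² + (3−(-9))² = 81 + 144 = 225
|TT3|² = (6−(-5))² + (3−(-6))² = 121 + 81 = 202
|TT4|² = (6−1)² + (3−4)² = 25 + 1 = 26
|TT5|² = (6−7)² + (3−7)² = 1 + 16 = 17
|TT6|² = (6−(-4))² + (3−(-5))² = 100 + 64 = 164
|TT7|² = (6−(-5))² + (3−(-4))² = 121 + 49 = 170
Minimum is at T1.

T1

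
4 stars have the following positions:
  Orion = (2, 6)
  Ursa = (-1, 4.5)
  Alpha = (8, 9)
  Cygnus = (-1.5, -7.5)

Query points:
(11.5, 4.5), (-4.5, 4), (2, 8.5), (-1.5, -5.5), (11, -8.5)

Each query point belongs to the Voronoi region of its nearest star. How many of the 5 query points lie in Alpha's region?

1

(11.5, 4.5) — d² to each: Orion:92.5, Ursa:156.25, Alpha:32.5, Cygnus:313 → nearest is Alpha
(-4.5, 4) — d² to each: Orion:46.25, Ursa:12.5, Alpha:181.25, Cygnus:141.25 → nearest is Ursa
(2, 8.5) — d² to each: Orion:6.25, Ursa:25, Alpha:36.25, Cygnus:268.25 → nearest is Orion
(-1.5, -5.5) — d² to each: Orion:144.5, Ursa:100.25, Alpha:300.5, Cygnus:4 → nearest is Cygnus
(11, -8.5) — d² to each: Orion:291.25, Ursa:313, Alpha:315.25, Cygnus:157.25 → nearest is Cygnus
1 of the 5 points has Alpha as nearest.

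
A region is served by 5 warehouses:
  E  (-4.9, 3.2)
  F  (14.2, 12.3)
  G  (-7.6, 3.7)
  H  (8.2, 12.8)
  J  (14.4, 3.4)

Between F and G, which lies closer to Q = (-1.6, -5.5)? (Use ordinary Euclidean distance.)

Compare squared distances:
|QF|² = (-1.6−14.2)² + (-5.5−12.3)² = 249.64 + 316.84 = 566.48
|QG|² = (-1.6−(-7.6))² + (-5.5−3.7)² = 36 + 84.64 = 120.64
566.48 > 120.64, so G is closer.

G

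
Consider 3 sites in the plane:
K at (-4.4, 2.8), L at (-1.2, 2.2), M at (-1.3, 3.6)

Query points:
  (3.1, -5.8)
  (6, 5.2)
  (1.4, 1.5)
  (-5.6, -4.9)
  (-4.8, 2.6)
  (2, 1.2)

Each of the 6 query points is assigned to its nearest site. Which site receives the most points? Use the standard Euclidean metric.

L

(3.1, -5.8) — d² to each: K:130.21, L:82.49, M:107.72 → nearest is L
(6, 5.2) — d² to each: K:113.92, L:60.84, M:55.85 → nearest is M
(1.4, 1.5) — d² to each: K:35.33, L:7.25, M:11.7 → nearest is L
(-5.6, -4.9) — d² to each: K:60.73, L:69.77, M:90.74 → nearest is K
(-4.8, 2.6) — d² to each: K:0.2, L:13.12, M:13.25 → nearest is K
(2, 1.2) — d² to each: K:43.52, L:11.24, M:16.65 → nearest is L
Tally — K:2, L:3, M:1. L captures the most (3).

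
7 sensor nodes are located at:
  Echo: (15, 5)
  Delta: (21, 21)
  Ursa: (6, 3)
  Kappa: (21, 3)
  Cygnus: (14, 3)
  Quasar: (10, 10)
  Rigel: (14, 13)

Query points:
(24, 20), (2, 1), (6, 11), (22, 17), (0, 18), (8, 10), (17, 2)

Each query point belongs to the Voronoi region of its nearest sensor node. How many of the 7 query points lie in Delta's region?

(24, 20) — d² to each: Echo:306, Delta:10, Ursa:613, Kappa:298, Cygnus:389, Quasar:296, Rigel:149 → nearest is Delta
(2, 1) — d² to each: Echo:185, Delta:761, Ursa:20, Kappa:365, Cygnus:148, Quasar:145, Rigel:288 → nearest is Ursa
(6, 11) — d² to each: Echo:117, Delta:325, Ursa:64, Kappa:289, Cygnus:128, Quasar:17, Rigel:68 → nearest is Quasar
(22, 17) — d² to each: Echo:193, Delta:17, Ursa:452, Kappa:197, Cygnus:260, Quasar:193, Rigel:80 → nearest is Delta
(0, 18) — d² to each: Echo:394, Delta:450, Ursa:261, Kappa:666, Cygnus:421, Quasar:164, Rigel:221 → nearest is Quasar
(8, 10) — d² to each: Echo:74, Delta:290, Ursa:53, Kappa:218, Cygnus:85, Quasar:4, Rigel:45 → nearest is Quasar
(17, 2) — d² to each: Echo:13, Delta:377, Ursa:122, Kappa:17, Cygnus:10, Quasar:113, Rigel:130 → nearest is Cygnus
2 of the 7 points have Delta as nearest.

2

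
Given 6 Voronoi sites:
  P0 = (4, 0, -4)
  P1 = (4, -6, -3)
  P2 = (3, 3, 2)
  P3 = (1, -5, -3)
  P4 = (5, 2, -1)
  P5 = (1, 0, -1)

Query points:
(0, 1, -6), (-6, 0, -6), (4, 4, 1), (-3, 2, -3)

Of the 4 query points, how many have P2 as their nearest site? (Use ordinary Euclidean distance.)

(0, 1, -6) — d² to each: P0:21, P1:74, P2:77, P3:46, P4:51, P5:27 → nearest is P0
(-6, 0, -6) — d² to each: P0:104, P1:145, P2:154, P3:83, P4:150, P5:74 → nearest is P5
(4, 4, 1) — d² to each: P0:41, P1:116, P2:3, P3:106, P4:9, P5:29 → nearest is P2
(-3, 2, -3) — d² to each: P0:54, P1:113, P2:62, P3:65, P4:68, P5:24 → nearest is P5
1 of the 4 points has P2 as nearest.

1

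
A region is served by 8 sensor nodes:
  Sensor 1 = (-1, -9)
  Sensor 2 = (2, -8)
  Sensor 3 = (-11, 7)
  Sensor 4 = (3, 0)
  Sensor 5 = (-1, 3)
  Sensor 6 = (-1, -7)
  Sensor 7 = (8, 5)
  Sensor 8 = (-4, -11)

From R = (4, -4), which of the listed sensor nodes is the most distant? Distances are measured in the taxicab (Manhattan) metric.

Sensor 3

d(R, Sensor 1) = 5 + 5 = 10
d(R, Sensor 2) = 2 + 4 = 6
d(R, Sensor 3) = 15 + 11 = 26
d(R, Sensor 4) = 1 + 4 = 5
d(R, Sensor 5) = 5 + 7 = 12
d(R, Sensor 6) = 5 + 3 = 8
d(R, Sensor 7) = 4 + 9 = 13
d(R, Sensor 8) = 8 + 7 = 15
The largest is to Sensor 3.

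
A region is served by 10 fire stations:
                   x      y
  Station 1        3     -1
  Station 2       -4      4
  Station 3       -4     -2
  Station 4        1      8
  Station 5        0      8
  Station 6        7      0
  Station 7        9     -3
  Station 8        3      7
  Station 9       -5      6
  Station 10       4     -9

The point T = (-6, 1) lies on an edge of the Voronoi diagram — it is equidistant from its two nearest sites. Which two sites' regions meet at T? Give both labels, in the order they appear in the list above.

Station 2 and Station 3

Squared distances from T to each site:
d²(T, Station 1) = 81 + 4 = 85
d²(T, Station 2) = 4 + 9 = 13
d²(T, Station 3) = 4 + 9 = 13
d²(T, Station 4) = 49 + 49 = 98
d²(T, Station 5) = 36 + 49 = 85
d²(T, Station 6) = 169 + 1 = 170
d²(T, Station 7) = 225 + 16 = 241
d²(T, Station 8) = 81 + 36 = 117
d²(T, Station 9) = 1 + 25 = 26
d²(T, Station 10) = 100 + 100 = 200
T is equidistant from Station 2 and Station 3 (both at squared distance 13), and every other site is strictly farther — so T lies on the Station 2–Station 3 Voronoi edge.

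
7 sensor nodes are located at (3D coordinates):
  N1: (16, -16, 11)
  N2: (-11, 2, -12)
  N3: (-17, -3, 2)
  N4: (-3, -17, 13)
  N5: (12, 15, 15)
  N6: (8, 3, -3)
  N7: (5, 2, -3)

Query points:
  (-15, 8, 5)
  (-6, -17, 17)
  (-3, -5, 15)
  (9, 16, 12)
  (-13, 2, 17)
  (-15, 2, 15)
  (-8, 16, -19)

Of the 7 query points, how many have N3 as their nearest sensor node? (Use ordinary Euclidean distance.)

(-15, 8, 5) — d² to each: N1:1573, N2:341, N3:134, N4:833, N5:878, N6:618, N7:500 → nearest is N3
(-6, -17, 17) — d² to each: N1:521, N2:1227, N3:542, N4:25, N5:1352, N6:996, N7:882 → nearest is N4
(-3, -5, 15) — d² to each: N1:498, N2:842, N3:369, N4:148, N5:625, N6:509, N7:437 → nearest is N4
(9, 16, 12) — d² to each: N1:1074, N2:1172, N3:1137, N4:1234, N5:19, N6:395, N7:437 → nearest is N5
(-13, 2, 17) — d² to each: N1:1201, N2:845, N3:266, N4:477, N5:798, N6:842, N7:724 → nearest is N3
(-15, 2, 15) — d² to each: N1:1301, N2:745, N3:198, N4:509, N5:898, N6:854, N7:724 → nearest is N3
(-8, 16, -19) — d² to each: N1:2500, N2:254, N3:883, N4:2138, N5:1557, N6:681, N7:621 → nearest is N2
3 of the 7 points have N3 as nearest.

3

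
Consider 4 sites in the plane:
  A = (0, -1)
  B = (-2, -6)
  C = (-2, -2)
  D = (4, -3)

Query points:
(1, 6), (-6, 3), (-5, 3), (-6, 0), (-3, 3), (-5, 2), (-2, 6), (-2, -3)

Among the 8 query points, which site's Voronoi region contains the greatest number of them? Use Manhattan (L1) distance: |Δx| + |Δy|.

C

(1, 6) — d to each: A:8, B:15, C:11, D:12 → nearest is A
(-6, 3) — d to each: A:10, B:13, C:9, D:16 → nearest is C
(-5, 3) — d to each: A:9, B:12, C:8, D:15 → nearest is C
(-6, 0) — d to each: A:7, B:10, C:6, D:13 → nearest is C
(-3, 3) — d to each: A:7, B:10, C:6, D:13 → nearest is C
(-5, 2) — d to each: A:8, B:11, C:7, D:14 → nearest is C
(-2, 6) — d to each: A:9, B:12, C:8, D:15 → nearest is C
(-2, -3) — d to each: A:4, B:3, C:1, D:6 → nearest is C
Tally — A:1, C:7. C captures the most (7).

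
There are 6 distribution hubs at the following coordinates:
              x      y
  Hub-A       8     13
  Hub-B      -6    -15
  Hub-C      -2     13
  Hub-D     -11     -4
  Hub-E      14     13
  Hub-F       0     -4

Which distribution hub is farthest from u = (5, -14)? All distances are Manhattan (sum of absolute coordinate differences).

d(u, Hub-A) = |5−8| + |-14−13| = 3 + 27 = 30
d(u, Hub-B) = |5−(-6)| + |-14−(-15)| = 11 + 1 = 12
d(u, Hub-C) = |5−(-2)| + |-14−13| = 7 + 27 = 34
d(u, Hub-D) = |5−(-11)| + |-14−(-4)| = 16 + 10 = 26
d(u, Hub-E) = |5−14| + |-14−13| = 9 + 27 = 36
d(u, Hub-F) = |5−0| + |-14−(-4)| = 5 + 10 = 15
The largest is to Hub-E.

Hub-E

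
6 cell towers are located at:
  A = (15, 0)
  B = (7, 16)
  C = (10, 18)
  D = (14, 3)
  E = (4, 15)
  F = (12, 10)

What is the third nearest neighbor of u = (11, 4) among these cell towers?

Compare squared distances (the ordering matches that of the actual distances):
|uA|² = (11−15)² + (4−0)² = 16 + 16 = 32
|uB|² = (11−7)² + (4−16)² = 16 + 144 = 160
|uC|² = (11−10)² + (4−18)² = 1 + 196 = 197
|uD|² = (11−14)² + (4−3)² = 9 + 1 = 10
|uE|² = (11−4)² + (4−15)² = 49 + 121 = 170
|uF|² = (11−12)² + (4−10)² = 1 + 36 = 37
Sorted ascending: D, A, F, B, … — the third-nearest is F.

F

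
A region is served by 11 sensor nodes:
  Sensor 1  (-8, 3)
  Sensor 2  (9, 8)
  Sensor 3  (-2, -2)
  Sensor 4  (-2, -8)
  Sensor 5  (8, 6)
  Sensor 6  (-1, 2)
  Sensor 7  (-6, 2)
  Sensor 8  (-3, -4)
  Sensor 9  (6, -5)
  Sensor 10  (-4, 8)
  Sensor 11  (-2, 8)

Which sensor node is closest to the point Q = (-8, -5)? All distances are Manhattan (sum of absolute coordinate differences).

d(Q, Sensor 1) = |-8−(-8)| + |-5−3| = 0 + 8 = 8
d(Q, Sensor 2) = |-8−9| + |-5−8| = 17 + 13 = 30
d(Q, Sensor 3) = |-8−(-2)| + |-5−(-2)| = 6 + 3 = 9
d(Q, Sensor 4) = |-8−(-2)| + |-5−(-8)| = 6 + 3 = 9
d(Q, Sensor 5) = |-8−8| + |-5−6| = 16 + 11 = 27
d(Q, Sensor 6) = |-8−(-1)| + |-5−2| = 7 + 7 = 14
d(Q, Sensor 7) = |-8−(-6)| + |-5−2| = 2 + 7 = 9
d(Q, Sensor 8) = |-8−(-3)| + |-5−(-4)| = 5 + 1 = 6
d(Q, Sensor 9) = |-8−6| + |-5−(-5)| = 14 + 0 = 14
d(Q, Sensor 10) = |-8−(-4)| + |-5−8| = 4 + 13 = 17
d(Q, Sensor 11) = |-8−(-2)| + |-5−8| = 6 + 13 = 19
The smallest is to Sensor 8, so Q lies in the Voronoi region of Sensor 8.

Sensor 8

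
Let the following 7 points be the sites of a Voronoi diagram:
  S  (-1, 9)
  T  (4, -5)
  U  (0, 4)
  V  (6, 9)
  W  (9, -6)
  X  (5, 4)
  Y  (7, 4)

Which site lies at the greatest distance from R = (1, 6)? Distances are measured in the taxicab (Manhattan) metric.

d(R,S) = |1−(-1)| + |6−9| = 2 + 3 = 5
d(R,T) = |1−4| + |6−(-5)| = 3 + 11 = 14
d(R,U) = |1−0| + |6−4| = 1 + 2 = 3
d(R,V) = |1−6| + |6−9| = 5 + 3 = 8
d(R,W) = |1−9| + |6−(-6)| = 8 + 12 = 20
d(R,X) = |1−5| + |6−4| = 4 + 2 = 6
d(R,Y) = |1−7| + |6−4| = 6 + 2 = 8
The largest is to W.

W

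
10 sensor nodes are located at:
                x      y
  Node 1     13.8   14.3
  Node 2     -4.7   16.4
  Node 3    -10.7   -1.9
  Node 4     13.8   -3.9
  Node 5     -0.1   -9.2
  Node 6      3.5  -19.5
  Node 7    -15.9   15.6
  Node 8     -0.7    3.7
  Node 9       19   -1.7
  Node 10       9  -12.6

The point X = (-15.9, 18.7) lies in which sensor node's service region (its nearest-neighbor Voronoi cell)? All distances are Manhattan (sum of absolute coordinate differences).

d(X, Node 1) = |-15.9−13.8| + |18.7−14.3| = 29.7 + 4.4 = 34.1
d(X, Node 2) = |-15.9−(-4.7)| + |18.7−16.4| = 11.2 + 2.3 = 13.5
d(X, Node 3) = |-15.9−(-10.7)| + |18.7−(-1.9)| = 5.2 + 20.6 = 25.8
d(X, Node 4) = |-15.9−13.8| + |18.7−(-3.9)| = 29.7 + 22.6 = 52.3
d(X, Node 5) = |-15.9−(-0.1)| + |18.7−(-9.2)| = 15.8 + 27.9 = 43.7
d(X, Node 6) = |-15.9−3.5| + |18.7−(-19.5)| = 19.4 + 38.2 = 57.6
d(X, Node 7) = |-15.9−(-15.9)| + |18.7−15.6| = 0 + 3.1 = 3.1
d(X, Node 8) = |-15.9−(-0.7)| + |18.7−3.7| = 15.2 + 15 = 30.2
d(X, Node 9) = |-15.9−19| + |18.7−(-1.7)| = 34.9 + 20.4 = 55.3
d(X, Node 10) = |-15.9−9| + |18.7−(-12.6)| = 24.9 + 31.3 = 56.2
Minimum is at Node 7.

Node 7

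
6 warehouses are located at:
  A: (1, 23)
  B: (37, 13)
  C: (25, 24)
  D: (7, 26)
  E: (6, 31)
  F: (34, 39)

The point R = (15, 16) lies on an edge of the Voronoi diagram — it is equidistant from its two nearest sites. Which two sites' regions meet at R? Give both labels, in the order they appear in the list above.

Squared distances from R to each site:
|RA|² = (15−1)² + (16−23)² = 196 + 49 = 245
|RB|² = (15−37)² + (16−13)² = 484 + 9 = 493
|RC|² = (15−25)² + (16−24)² = 100 + 64 = 164
|RD|² = (15−7)² + (16−26)² = 64 + 100 = 164
|RE|² = (15−6)² + (16−31)² = 81 + 225 = 306
|RF|² = (15−34)² + (16−39)² = 361 + 529 = 890
R is equidistant from C and D (both at squared distance 164), and every other site is strictly farther — so R lies on the C–D Voronoi edge.

C and D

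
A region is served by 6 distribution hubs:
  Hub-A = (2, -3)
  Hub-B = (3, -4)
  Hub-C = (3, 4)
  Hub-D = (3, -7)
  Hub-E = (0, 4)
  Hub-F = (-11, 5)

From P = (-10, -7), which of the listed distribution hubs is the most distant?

Hub-C

Since √ is increasing, it suffices to compare squared distances:
d²(P, Hub-A) = (-10−2)² + (-7−(-3))² = 144 + 16 = 160
d²(P, Hub-B) = (-10−3)² + (-7−(-4))² = 169 + 9 = 178
d²(P, Hub-C) = (-10−3)² + (-7−4)² = 169 + 121 = 290
d²(P, Hub-D) = (-10−3)² + (-7−(-7))² = 169 + 0 = 169
d²(P, Hub-E) = (-10−0)² + (-7−4)² = 100 + 121 = 221
d²(P, Hub-F) = (-10−(-11))² + (-7−5)² = 1 + 144 = 145
The largest is to Hub-C.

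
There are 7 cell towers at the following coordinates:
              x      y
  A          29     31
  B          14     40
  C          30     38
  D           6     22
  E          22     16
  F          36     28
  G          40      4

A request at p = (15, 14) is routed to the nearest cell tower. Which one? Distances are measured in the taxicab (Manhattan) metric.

E

d(p,A) = |15−29| + |14−31| = 14 + 17 = 31
d(p,B) = |15−14| + |14−40| = 1 + 26 = 27
d(p,C) = |15−30| + |14−38| = 15 + 24 = 39
d(p,D) = |15−6| + |14−22| = 9 + 8 = 17
d(p,E) = |15−22| + |14−16| = 7 + 2 = 9
d(p,F) = |15−36| + |14−28| = 21 + 14 = 35
d(p,G) = |15−40| + |14−4| = 25 + 10 = 35
Minimum is at E.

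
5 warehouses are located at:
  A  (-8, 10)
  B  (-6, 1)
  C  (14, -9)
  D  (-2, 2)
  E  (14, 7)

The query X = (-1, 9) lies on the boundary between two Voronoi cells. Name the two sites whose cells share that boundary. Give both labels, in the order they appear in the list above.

Squared distances from X to each site:
|XA|² = 49 + 1 = 50
|XB|² = 25 + 64 = 89
|XC|² = 225 + 324 = 549
|XD|² = 1 + 49 = 50
|XE|² = 225 + 4 = 229
X is equidistant from A and D (both at squared distance 50), and every other site is strictly farther — so X lies on the A–D Voronoi edge.

A and D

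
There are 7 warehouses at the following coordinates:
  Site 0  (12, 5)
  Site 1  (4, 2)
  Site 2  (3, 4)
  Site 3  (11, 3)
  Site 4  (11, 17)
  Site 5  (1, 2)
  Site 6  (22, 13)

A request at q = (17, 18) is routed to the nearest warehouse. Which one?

Site 4

Squared Euclidean distances:
d²(q, Site 0) = (17−12)² + (18−5)² = 25 + 169 = 194
d²(q, Site 1) = (17−4)² + (18−2)² = 169 + 256 = 425
d²(q, Site 2) = (17−3)² + (18−4)² = 196 + 196 = 392
d²(q, Site 3) = (17−11)² + (18−3)² = 36 + 225 = 261
d²(q, Site 4) = (17−11)² + (18−17)² = 36 + 1 = 37
d²(q, Site 5) = (17−1)² + (18−2)² = 256 + 256 = 512
d²(q, Site 6) = (17−22)² + (18−13)² = 25 + 25 = 50
Site 4 is nearest.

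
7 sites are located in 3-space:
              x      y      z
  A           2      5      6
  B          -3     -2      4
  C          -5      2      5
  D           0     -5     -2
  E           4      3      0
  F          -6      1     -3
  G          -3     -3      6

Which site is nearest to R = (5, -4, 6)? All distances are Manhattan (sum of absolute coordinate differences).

G

d(R,A) = 3 + 9 + 0 = 12
d(R,B) = 8 + 2 + 2 = 12
d(R,C) = 10 + 6 + 1 = 17
d(R,D) = 5 + 1 + 8 = 14
d(R,E) = 1 + 7 + 6 = 14
d(R,F) = 11 + 5 + 9 = 25
d(R,G) = 8 + 1 + 0 = 9
G is nearest.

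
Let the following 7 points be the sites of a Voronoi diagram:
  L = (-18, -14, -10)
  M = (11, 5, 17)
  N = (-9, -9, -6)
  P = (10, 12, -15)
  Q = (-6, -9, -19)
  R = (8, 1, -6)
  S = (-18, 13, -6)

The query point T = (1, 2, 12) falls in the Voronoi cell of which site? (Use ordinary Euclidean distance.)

Compare squared distances (the ordering matches that of the actual distances):
|TL|² = (1−(-18))² + (2−(-14))² + (12−(-10))² = 361 + 256 + 484 = 1101
|TM|² = (1−11)² + (2−5)² + (12−17)² = 100 + 9 + 25 = 134
|TN|² = (1−(-9))² + (2−(-9))² + (12−(-6))² = 100 + 121 + 324 = 545
|TP|² = (1−10)² + (2−12)² + (12−(-15))² = 81 + 100 + 729 = 910
|TQ|² = (1−(-6))² + (2−(-9))² + (12−(-19))² = 49 + 121 + 961 = 1131
|TR|² = (1−8)² + (2−1)² + (12−(-6))² = 49 + 1 + 324 = 374
|TS|² = (1−(-18))² + (2−13)² + (12−(-6))² = 361 + 121 + 324 = 806
M is nearest.

M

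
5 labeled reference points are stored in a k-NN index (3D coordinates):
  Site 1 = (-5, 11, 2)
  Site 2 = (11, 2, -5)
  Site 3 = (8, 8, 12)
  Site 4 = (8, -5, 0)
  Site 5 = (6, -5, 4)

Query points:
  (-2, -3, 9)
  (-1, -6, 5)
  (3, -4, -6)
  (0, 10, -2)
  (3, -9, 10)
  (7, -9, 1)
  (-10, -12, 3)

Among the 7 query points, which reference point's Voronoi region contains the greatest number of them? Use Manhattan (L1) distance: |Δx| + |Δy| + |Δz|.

Site 5

(-2, -3, 9) — d to each: Site 1:24, Site 2:32, Site 3:24, Site 4:21, Site 5:15 → nearest is Site 5
(-1, -6, 5) — d to each: Site 1:24, Site 2:30, Site 3:30, Site 4:15, Site 5:9 → nearest is Site 5
(3, -4, -6) — d to each: Site 1:31, Site 2:15, Site 3:35, Site 4:12, Site 5:14 → nearest is Site 4
(0, 10, -2) — d to each: Site 1:10, Site 2:22, Site 3:24, Site 4:25, Site 5:27 → nearest is Site 1
(3, -9, 10) — d to each: Site 1:36, Site 2:34, Site 3:24, Site 4:19, Site 5:13 → nearest is Site 5
(7, -9, 1) — d to each: Site 1:33, Site 2:21, Site 3:29, Site 4:6, Site 5:8 → nearest is Site 4
(-10, -12, 3) — d to each: Site 1:29, Site 2:43, Site 3:47, Site 4:28, Site 5:24 → nearest is Site 5
Tally — Site 1:1, Site 4:2, Site 5:4. Site 5 captures the most (4).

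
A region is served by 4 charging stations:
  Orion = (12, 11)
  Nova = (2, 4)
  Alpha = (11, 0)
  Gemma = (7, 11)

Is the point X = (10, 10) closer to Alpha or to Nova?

Nova

Compare squared distances:
d²(X, Alpha) = (10−11)² + (10−0)² = 1 + 100 = 101
d²(X, Nova) = (10−2)² + (10−4)² = 64 + 36 = 100
101 > 100, so Nova is closer.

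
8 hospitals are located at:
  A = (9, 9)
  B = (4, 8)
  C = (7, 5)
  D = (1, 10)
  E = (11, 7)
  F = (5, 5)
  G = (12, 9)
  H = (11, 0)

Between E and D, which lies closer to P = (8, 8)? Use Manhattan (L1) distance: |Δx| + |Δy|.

d(P,E) = |8−11| + |8−7| = 3 + 1 = 4
d(P,D) = |8−1| + |8−10| = 7 + 2 = 9
4 < 9, so E is closer.

E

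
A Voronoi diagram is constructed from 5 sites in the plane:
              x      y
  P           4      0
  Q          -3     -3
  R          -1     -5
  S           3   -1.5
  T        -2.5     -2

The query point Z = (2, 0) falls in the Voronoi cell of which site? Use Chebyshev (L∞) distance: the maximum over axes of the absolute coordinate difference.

d(Z,P) = max(2, 0) = 2
d(Z,Q) = max(5, 3) = 5
d(Z,R) = max(3, 5) = 5
d(Z,S) = max(1, 1.5) = 1.5
d(Z,T) = max(4.5, 2) = 4.5
Minimum is at S.

S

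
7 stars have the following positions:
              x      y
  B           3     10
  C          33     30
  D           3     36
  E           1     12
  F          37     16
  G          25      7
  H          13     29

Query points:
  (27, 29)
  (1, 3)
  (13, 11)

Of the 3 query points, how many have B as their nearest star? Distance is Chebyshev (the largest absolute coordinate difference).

(27, 29) — d to each: B:24, C:6, D:24, E:26, F:13, G:22, H:14 → nearest is C
(1, 3) — d to each: B:7, C:32, D:33, E:9, F:36, G:24, H:26 → nearest is B
(13, 11) — d to each: B:10, C:20, D:25, E:12, F:24, G:12, H:18 → nearest is B
2 of the 3 points have B as nearest.

2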